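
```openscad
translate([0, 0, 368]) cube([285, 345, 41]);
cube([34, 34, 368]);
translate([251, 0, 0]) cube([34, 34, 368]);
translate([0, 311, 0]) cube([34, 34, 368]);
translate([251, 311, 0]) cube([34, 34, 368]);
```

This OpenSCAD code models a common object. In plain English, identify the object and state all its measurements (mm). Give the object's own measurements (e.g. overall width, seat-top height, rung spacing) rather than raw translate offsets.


A simple wooden stool: a rectangular seat 285 mm (x) by 345 mm (y), 41 mm thick, top face at z = 409 mm, on four square legs, each 34×34 mm in cross-section. The legs rest on z = 0, each flush with a corner of the seat.


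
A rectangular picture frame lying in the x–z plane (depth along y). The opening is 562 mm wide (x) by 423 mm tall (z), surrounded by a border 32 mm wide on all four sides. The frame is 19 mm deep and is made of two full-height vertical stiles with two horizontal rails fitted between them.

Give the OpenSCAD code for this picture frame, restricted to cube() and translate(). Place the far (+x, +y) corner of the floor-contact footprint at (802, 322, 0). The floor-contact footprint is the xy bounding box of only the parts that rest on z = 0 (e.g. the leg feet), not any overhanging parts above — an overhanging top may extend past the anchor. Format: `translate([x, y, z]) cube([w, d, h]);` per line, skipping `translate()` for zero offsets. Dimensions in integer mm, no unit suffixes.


translate([176, 303, 0]) cube([32, 19, 487]);
translate([770, 303, 0]) cube([32, 19, 487]);
translate([208, 303, 0]) cube([562, 19, 32]);
translate([208, 303, 455]) cube([562, 19, 32]);


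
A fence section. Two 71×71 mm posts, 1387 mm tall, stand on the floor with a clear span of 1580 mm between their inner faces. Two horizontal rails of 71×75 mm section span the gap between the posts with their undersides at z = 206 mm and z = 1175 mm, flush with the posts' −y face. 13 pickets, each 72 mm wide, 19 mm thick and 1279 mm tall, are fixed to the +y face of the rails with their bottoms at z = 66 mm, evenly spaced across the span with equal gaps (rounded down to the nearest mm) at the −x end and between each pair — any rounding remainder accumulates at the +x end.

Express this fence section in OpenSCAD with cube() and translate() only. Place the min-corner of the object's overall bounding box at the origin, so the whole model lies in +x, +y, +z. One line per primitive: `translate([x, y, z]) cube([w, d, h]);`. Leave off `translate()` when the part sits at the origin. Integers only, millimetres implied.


cube([71, 71, 1387]);
translate([1651, 0, 0]) cube([71, 71, 1387]);
translate([71, 0, 206]) cube([1580, 71, 75]);
translate([71, 0, 1175]) cube([1580, 71, 75]);
translate([117, 71, 66]) cube([72, 19, 1279]);
translate([235, 71, 66]) cube([72, 19, 1279]);
translate([353, 71, 66]) cube([72, 19, 1279]);
translate([471, 71, 66]) cube([72, 19, 1279]);
translate([589, 71, 66]) cube([72, 19, 1279]);
translate([707, 71, 66]) cube([72, 19, 1279]);
translate([825, 71, 66]) cube([72, 19, 1279]);
translate([943, 71, 66]) cube([72, 19, 1279]);
translate([1061, 71, 66]) cube([72, 19, 1279]);
translate([1179, 71, 66]) cube([72, 19, 1279]);
translate([1297, 71, 66]) cube([72, 19, 1279]);
translate([1415, 71, 66]) cube([72, 19, 1279]);
translate([1533, 71, 66]) cube([72, 19, 1279]);


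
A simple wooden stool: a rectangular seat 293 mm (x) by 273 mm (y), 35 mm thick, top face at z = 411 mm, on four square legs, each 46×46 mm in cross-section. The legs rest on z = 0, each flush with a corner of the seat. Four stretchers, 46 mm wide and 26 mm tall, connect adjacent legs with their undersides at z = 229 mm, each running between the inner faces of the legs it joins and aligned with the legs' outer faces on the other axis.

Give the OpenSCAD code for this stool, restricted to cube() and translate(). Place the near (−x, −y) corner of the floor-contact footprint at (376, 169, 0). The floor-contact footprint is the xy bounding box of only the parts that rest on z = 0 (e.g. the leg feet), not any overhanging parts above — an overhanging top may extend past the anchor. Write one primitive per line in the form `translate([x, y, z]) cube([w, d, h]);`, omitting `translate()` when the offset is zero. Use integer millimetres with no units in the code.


// leg_h = 411 - 35 = 376
// stretcher span = 293 - 2*46 = 201
translate([376, 169, 376]) cube([293, 273, 35]);
translate([376, 169, 0]) cube([46, 46, 376]);
translate([623, 169, 0]) cube([46, 46, 376]);
translate([376, 396, 0]) cube([46, 46, 376]);
translate([623, 396, 0]) cube([46, 46, 376]);
translate([422, 169, 229]) cube([201, 46, 26]);
translate([422, 396, 229]) cube([201, 46, 26]);
translate([376, 215, 229]) cube([46, 181, 26]);
translate([623, 215, 229]) cube([46, 181, 26]);


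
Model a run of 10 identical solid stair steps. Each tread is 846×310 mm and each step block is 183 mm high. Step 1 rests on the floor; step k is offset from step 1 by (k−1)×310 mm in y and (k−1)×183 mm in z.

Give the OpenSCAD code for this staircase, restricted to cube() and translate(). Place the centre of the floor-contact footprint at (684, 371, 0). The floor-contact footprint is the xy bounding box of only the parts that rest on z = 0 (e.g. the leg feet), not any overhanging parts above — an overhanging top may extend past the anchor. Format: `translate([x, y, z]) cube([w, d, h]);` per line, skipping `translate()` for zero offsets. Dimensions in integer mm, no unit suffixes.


translate([261, 216, 0]) cube([846, 310, 183]);
translate([261, 526, 183]) cube([846, 310, 183]);
translate([261, 836, 366]) cube([846, 310, 183]);
translate([261, 1146, 549]) cube([846, 310, 183]);
translate([261, 1456, 732]) cube([846, 310, 183]);
translate([261, 1766, 915]) cube([846, 310, 183]);
translate([261, 2076, 1098]) cube([846, 310, 183]);
translate([261, 2386, 1281]) cube([846, 310, 183]);
translate([261, 2696, 1464]) cube([846, 310, 183]);
translate([261, 3006, 1647]) cube([846, 310, 183]);


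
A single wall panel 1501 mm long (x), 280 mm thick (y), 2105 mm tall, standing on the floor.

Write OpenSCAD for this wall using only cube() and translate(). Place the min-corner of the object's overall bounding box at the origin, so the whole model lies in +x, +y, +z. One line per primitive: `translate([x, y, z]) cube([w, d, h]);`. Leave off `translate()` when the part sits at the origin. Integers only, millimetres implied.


cube([1501, 280, 2105]);


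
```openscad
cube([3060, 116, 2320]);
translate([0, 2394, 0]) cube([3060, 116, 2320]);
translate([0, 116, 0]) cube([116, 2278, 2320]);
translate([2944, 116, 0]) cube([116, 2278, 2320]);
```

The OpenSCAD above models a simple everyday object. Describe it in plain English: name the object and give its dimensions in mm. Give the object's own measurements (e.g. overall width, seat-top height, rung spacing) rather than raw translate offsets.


The wall frame of a small rectangular building: four walls, each 2320 mm tall and 116 mm thick, enclosing a footprint 3060 mm (x) by 2510 mm (y) outside-to-outside, with no floor or roof. The front and back walls (the −y and +y sides) span the full width; the two side walls fit between them.


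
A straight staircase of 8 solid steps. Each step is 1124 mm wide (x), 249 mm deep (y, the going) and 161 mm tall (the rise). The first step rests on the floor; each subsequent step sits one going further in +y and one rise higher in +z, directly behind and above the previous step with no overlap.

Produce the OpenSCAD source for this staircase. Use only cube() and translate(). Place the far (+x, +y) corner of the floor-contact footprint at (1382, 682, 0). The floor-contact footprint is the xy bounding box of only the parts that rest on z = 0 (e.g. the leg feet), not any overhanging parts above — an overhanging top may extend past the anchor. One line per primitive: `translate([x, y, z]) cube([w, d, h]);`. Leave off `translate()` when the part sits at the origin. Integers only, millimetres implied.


translate([258, 433, 0]) cube([1124, 249, 161]);
translate([258, 682, 161]) cube([1124, 249, 161]);
translate([258, 931, 322]) cube([1124, 249, 161]);
translate([258, 1180, 483]) cube([1124, 249, 161]);
translate([258, 1429, 644]) cube([1124, 249, 161]);
translate([258, 1678, 805]) cube([1124, 249, 161]);
translate([258, 1927, 966]) cube([1124, 249, 161]);
translate([258, 2176, 1127]) cube([1124, 249, 161]);


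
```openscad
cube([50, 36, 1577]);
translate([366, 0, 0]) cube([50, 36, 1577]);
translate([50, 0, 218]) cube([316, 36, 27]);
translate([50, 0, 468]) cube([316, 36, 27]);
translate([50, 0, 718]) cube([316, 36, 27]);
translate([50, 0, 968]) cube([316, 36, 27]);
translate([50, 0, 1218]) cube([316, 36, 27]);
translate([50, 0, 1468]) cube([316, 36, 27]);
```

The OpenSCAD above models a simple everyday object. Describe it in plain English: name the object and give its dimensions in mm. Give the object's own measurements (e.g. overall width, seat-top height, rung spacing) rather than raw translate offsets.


A straight ladder. Two 50×36 mm vertical rails, 1577 mm tall, stand 416 mm apart (outside-to-outside) with their front faces coplanar on the −y side. 6 rungs, each 36 mm deep and 27 mm tall, span between the inner faces of the rails, front faces flush with the rails. The lowest rung's underside is at z = 218 mm and rungs are spaced 250 mm apart (underside to underside).


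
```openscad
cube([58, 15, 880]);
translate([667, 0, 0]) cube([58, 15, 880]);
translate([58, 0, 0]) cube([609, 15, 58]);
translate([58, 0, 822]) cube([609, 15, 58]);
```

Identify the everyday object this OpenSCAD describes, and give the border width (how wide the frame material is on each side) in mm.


A picture frame. The border width is 58 mm.

Four thin pieces enclosing a rectangular opening — a picture frame. The two full-height stiles are 880 mm tall; the top rail sits at z = 822 and is 58 mm tall, so the border above the opening is 880 − 822 = 58 mm, matching the stile x-width.


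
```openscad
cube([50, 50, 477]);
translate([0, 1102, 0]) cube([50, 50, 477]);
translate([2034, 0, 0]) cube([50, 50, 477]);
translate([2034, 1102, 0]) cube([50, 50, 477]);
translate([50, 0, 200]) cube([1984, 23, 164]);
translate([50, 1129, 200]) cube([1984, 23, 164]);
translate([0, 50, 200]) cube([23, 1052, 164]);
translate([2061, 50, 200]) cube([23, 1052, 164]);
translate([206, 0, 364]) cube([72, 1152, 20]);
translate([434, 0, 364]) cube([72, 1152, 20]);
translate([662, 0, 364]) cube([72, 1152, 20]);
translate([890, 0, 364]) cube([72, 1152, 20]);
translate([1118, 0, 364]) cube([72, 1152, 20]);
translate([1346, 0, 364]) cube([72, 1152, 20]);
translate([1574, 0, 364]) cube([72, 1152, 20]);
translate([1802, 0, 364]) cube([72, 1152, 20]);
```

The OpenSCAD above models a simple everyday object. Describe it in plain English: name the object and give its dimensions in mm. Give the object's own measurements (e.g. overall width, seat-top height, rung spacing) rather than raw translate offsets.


A bed frame 2084 mm long (x) by 1152 mm wide (y). Four 50×50 mm corner posts, 477 mm tall, at the corners of the footprint. Four rails of 23 mm thickness and 164 mm height run between adjacent posts with their undersides at z = 200 mm, their outer faces flush with the outside of the frame (the two x-running rails run between the posts' inner faces; the two y-running rails run between the posts' inner faces). 8 slats, each 72 mm wide (x) and 20 mm thick, lie across the top of the two x-running rails, running the full 1152 mm width of the frame in y; along x they sit between the end posts with a 156 mm gap after the −x posts and between neighbouring slats, leaving 160 mm before the +x posts.


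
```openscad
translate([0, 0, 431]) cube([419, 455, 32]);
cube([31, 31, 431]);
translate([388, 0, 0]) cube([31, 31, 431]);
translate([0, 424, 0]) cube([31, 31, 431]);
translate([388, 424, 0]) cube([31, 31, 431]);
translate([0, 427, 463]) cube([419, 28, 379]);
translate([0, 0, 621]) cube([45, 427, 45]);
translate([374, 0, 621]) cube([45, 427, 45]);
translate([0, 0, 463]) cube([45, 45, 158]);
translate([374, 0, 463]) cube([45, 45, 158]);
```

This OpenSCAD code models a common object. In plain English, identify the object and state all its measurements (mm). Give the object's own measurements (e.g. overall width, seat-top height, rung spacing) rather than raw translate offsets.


A chair. The seat is a 419×455×32 mm slab with its top at z = 463 mm, on four 31×31 mm corner legs (flush with the seat edges, standing on z = 0). A flat backrest 28 mm thick, 379 mm tall, spans the full seat width and rises from the seat top along its +y edge, rear face flush with the rear of the seat. Two armrests of 45×45 mm section run along each side from the seat's front edge to the front of the backrest, top faces 203 mm above the seat top and outer faces flush with the seat's x-edges; a 45×45 mm post under the front of each armrest stands on the seat at the front corner.


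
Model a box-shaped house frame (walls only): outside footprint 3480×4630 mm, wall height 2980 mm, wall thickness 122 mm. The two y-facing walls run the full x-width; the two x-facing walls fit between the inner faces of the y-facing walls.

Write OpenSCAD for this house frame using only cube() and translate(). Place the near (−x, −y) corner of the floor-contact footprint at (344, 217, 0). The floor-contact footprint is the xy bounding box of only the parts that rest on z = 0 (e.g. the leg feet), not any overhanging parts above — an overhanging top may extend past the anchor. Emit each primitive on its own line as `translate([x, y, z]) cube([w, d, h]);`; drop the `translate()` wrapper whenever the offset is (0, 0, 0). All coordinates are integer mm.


translate([344, 217, 0]) cube([3480, 122, 2980]);
translate([344, 4725, 0]) cube([3480, 122, 2980]);
translate([344, 339, 0]) cube([122, 4386, 2980]);
translate([3702, 339, 0]) cube([122, 4386, 2980]);


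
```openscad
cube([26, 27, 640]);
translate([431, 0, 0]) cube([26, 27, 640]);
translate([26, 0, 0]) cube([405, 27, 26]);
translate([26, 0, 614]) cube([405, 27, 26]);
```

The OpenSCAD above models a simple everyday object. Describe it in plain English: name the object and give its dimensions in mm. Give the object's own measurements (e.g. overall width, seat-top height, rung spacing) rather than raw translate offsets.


A rectangular picture frame lying in the x–z plane (depth along y). The opening is 405 mm wide (x) by 588 mm tall (z), surrounded by a border 26 mm wide on all four sides. The frame is 27 mm deep and is made of two full-height vertical stiles with two horizontal rails fitted between them.


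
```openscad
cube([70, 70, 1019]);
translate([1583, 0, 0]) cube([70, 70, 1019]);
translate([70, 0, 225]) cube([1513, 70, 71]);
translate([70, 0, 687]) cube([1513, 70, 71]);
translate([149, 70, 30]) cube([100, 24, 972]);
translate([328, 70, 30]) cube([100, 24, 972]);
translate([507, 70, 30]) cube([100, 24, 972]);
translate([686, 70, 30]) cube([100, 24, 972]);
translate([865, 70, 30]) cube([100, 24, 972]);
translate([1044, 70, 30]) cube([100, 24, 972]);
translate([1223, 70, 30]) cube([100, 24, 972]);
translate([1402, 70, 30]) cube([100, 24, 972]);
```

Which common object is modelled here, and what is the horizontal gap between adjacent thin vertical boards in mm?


A fence section. The picket gap is 79 mm.

Two posts, two rails, 8 pickets — a fence section. Span 1513 mm holds 8 pickets of 100 mm with 9 equal gaps: ⌊(1513 − 8·100) / 9⌋ = 79 mm.


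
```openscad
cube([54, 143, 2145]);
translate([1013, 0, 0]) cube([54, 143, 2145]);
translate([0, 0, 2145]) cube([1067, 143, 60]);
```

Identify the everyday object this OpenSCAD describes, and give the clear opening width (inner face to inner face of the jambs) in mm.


A door frame. The clear opening width is 959 mm.

Two 2145 mm tall posts with a header on top — a door frame. The left jamb is 54 mm wide at x = 0; the right jamb starts at x = 1013. The clear opening is 1013 − 54 = 959 mm.


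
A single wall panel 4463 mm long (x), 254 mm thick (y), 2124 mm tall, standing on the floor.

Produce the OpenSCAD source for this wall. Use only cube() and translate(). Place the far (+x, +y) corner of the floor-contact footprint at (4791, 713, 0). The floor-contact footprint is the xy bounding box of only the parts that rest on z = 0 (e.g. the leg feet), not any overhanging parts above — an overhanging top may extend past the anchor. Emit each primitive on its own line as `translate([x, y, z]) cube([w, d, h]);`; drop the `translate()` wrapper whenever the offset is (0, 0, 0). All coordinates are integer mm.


translate([328, 459, 0]) cube([4463, 254, 2124]);


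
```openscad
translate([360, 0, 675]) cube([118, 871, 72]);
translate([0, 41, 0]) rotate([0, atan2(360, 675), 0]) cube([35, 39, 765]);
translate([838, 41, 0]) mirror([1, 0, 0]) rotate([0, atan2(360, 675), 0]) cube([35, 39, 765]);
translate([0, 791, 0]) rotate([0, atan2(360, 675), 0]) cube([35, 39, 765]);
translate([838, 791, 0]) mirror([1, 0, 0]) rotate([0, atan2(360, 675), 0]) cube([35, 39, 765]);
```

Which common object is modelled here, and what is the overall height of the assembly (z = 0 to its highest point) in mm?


A sawhorse. The overall height is 747 mm.

A beam across two mirrored pairs of raked legs — a sawhorse. The beam's underside is at z = 675 (matching the legs' vertical rise in atan2(360, 675)) and the beam is 72 mm tall, so its top is at 675 + 72 = 747 mm. The raked legs top out at the beam's underside, so that is the highest point.


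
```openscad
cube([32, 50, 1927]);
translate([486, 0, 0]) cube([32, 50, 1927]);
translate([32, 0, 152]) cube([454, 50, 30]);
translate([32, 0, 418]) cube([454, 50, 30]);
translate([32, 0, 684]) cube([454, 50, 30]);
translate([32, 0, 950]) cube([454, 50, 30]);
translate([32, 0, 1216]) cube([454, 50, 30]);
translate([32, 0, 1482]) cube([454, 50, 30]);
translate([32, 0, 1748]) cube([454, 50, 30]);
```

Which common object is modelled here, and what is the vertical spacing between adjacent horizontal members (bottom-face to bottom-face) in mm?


A ladder. The rung spacing is 266 mm.

Two tall 32×50 posts with 7 short bars between them — a ladder. Adjacent rungs sit at z = 152 and z = 418, so the spacing is 418 − 152 = 266 mm.


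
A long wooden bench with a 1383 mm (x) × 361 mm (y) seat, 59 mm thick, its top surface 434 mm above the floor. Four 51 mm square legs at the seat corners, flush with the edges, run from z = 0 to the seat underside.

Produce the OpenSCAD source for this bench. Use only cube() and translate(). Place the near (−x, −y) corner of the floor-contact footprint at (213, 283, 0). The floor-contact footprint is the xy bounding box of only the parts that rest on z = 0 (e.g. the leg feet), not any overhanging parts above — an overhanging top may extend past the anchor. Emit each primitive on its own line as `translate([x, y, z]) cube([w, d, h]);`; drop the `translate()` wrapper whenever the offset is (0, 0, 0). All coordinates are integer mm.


// leg_h = 434 − 59 = 375
translate([213, 283, 375]) cube([1383, 361, 59]);
translate([213, 283, 0]) cube([51, 51, 375]);
translate([213, 593, 0]) cube([51, 51, 375]);
translate([1545, 283, 0]) cube([51, 51, 375]);
translate([1545, 593, 0]) cube([51, 51, 375]);


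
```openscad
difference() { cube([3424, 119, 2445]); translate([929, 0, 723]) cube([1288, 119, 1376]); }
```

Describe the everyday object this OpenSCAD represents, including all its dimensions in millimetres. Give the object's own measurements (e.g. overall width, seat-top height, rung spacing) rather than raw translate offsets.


A wall 3424 mm long (x), 119 mm thick (y), 2445 mm tall, with a rectangular window opening cut through it. The opening is 1288 mm wide and 1376 mm tall; its sill is at z = 723 mm and its near (−x) edge is 929 mm from the wall's −x end. The opening passes through the full wall thickness.


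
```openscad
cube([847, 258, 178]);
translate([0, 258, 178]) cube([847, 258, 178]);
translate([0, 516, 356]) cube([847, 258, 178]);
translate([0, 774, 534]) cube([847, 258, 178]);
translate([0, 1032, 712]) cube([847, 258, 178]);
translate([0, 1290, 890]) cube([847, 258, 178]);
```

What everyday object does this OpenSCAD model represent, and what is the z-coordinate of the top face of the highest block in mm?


A staircase. The total rise is 1068 mm.

6 identical blocks, each offset up and back from the previous — a staircase. Each step is 178 mm tall and there are 6 of them, so the total rise is 6 × 178 = 1068 mm.


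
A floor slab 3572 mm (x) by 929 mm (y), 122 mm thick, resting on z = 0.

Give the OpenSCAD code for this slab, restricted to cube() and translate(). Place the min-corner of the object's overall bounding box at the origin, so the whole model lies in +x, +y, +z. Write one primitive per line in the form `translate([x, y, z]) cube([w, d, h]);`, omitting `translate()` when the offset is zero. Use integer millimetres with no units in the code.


cube([3572, 929, 122]);


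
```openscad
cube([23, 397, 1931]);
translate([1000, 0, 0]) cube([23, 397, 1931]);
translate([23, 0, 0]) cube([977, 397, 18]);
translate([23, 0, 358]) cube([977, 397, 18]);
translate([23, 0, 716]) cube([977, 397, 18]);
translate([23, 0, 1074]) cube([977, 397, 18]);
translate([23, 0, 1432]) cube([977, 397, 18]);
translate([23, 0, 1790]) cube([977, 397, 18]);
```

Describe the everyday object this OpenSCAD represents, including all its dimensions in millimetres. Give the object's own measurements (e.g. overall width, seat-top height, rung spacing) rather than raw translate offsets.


An open bookshelf. Two side panels, each 23 mm thick, 397 mm deep and 1931 mm tall, stand 1023 mm apart (outside-to-outside). Between them sit 6 shelves, each 18 mm thick and 397 mm deep, spanning the full gap between the sides. The bottom shelf rests on the floor (its underside at z = 0) and the clear gap between one shelf's top and the next shelf's underside is 340 mm.


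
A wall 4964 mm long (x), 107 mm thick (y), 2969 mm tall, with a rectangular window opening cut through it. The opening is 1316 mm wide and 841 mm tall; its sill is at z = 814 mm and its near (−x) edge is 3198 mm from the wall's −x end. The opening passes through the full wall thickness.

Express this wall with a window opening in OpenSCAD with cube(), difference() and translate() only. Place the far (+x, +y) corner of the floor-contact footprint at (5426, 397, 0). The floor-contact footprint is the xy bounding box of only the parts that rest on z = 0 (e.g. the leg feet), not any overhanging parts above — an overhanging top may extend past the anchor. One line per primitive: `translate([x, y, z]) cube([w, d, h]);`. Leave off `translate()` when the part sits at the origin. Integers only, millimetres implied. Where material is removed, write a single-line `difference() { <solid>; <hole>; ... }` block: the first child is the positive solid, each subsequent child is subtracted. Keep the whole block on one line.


difference() { translate([462, 290, 0]) cube([4964, 107, 2969]); translate([3660, 290, 814]) cube([1316, 107, 841]); }


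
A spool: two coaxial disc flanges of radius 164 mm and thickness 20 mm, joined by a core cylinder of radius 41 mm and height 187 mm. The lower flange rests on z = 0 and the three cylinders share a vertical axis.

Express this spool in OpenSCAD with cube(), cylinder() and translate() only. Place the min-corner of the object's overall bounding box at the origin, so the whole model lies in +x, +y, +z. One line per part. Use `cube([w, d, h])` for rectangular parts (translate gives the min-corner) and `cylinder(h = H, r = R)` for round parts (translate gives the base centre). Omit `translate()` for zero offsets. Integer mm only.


translate([164, 164, 0]) cylinder(h = 20, r = 164);
translate([164, 164, 20]) cylinder(h = 187, r = 41);
translate([164, 164, 207]) cylinder(h = 20, r = 164);


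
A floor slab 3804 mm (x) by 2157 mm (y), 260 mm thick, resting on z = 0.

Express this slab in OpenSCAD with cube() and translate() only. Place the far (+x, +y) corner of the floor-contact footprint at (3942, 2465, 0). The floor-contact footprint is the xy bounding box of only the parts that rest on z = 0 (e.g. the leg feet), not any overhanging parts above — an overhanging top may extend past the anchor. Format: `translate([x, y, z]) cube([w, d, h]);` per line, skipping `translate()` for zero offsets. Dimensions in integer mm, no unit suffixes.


translate([138, 308, 0]) cube([3804, 2157, 260]);


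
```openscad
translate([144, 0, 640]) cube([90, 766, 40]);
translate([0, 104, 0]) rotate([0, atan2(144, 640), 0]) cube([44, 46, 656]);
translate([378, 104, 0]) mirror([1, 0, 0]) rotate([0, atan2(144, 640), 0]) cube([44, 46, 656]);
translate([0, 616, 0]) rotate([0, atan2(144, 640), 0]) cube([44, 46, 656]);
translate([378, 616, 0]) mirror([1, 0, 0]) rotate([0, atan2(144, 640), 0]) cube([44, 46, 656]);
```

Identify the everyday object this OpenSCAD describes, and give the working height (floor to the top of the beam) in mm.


A sawhorse. The overall height is 680 mm.

A beam across two mirrored pairs of raked legs — a sawhorse. The beam's underside is at z = 640 (matching the legs' vertical rise in atan2(144, 640)) and the beam is 40 mm tall, so its top is at 640 + 40 = 680 mm. The raked legs top out at the beam's underside, so that is the highest point.


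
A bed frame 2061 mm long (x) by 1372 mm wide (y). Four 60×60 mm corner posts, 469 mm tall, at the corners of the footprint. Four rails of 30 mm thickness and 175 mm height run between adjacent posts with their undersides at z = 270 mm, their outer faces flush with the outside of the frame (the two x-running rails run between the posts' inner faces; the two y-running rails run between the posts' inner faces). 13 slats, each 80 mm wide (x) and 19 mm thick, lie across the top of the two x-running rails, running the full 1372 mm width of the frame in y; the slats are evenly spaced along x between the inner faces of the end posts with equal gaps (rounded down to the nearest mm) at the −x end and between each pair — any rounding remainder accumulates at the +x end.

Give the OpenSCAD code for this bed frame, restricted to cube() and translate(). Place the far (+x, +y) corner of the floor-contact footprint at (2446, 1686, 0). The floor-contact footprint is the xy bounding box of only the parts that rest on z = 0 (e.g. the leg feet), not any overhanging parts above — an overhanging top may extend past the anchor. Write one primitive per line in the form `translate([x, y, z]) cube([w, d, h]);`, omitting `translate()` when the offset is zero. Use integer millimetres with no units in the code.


translate([385, 314, 0]) cube([60, 60, 469]);
translate([385, 1626, 0]) cube([60, 60, 469]);
translate([2386, 314, 0]) cube([60, 60, 469]);
translate([2386, 1626, 0]) cube([60, 60, 469]);
translate([445, 314, 270]) cube([1941, 30, 175]);
translate([445, 1656, 270]) cube([1941, 30, 175]);
translate([385, 374, 270]) cube([30, 1252, 175]);
translate([2416, 374, 270]) cube([30, 1252, 175]);
translate([509, 314, 445]) cube([80, 1372, 19]);
translate([653, 314, 445]) cube([80, 1372, 19]);
translate([797, 314, 445]) cube([80, 1372, 19]);
translate([941, 314, 445]) cube([80, 1372, 19]);
translate([1085, 314, 445]) cube([80, 1372, 19]);
translate([1229, 314, 445]) cube([80, 1372, 19]);
translate([1373, 314, 445]) cube([80, 1372, 19]);
translate([1517, 314, 445]) cube([80, 1372, 19]);
translate([1661, 314, 445]) cube([80, 1372, 19]);
translate([1805, 314, 445]) cube([80, 1372, 19]);
translate([1949, 314, 445]) cube([80, 1372, 19]);
translate([2093, 314, 445]) cube([80, 1372, 19]);
translate([2237, 314, 445]) cube([80, 1372, 19]);


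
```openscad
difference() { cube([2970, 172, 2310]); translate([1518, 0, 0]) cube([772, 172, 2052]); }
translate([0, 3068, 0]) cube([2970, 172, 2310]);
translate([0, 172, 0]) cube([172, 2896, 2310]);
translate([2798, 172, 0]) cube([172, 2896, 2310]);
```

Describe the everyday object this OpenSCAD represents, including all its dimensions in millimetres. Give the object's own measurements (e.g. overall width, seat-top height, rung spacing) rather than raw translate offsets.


A single room: four walls, each 2310 mm tall and 172 mm thick, enclosing an outside footprint 2970×3240 mm (x × y), no floor or roof. The front and back walls (−y and +y sides) run the full x-width; the side walls fit between their inner faces. A door opening 772 mm wide and 2052 mm tall is cut through the front wall from the floor up, its −x edge 1518 mm from the wall's −x end.


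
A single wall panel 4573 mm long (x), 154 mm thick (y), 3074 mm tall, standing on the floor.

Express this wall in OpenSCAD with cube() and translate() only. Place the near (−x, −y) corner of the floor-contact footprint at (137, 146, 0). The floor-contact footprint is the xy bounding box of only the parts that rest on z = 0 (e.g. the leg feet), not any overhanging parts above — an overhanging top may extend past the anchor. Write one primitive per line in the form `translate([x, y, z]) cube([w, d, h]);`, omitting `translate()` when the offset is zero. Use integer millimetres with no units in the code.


translate([137, 146, 0]) cube([4573, 154, 3074]);


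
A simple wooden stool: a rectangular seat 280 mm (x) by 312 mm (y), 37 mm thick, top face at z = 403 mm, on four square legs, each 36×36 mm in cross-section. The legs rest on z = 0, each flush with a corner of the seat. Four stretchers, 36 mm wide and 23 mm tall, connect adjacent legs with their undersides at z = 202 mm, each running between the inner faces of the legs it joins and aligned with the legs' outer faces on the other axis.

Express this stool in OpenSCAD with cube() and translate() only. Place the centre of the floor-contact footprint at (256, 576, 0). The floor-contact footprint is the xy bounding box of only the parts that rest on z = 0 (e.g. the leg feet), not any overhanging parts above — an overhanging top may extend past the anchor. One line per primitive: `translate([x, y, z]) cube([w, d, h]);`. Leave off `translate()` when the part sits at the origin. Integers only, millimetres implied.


translate([116, 420, 366]) cube([280, 312, 37]);
translate([116, 420, 0]) cube([36, 36, 366]);
translate([360, 420, 0]) cube([36, 36, 366]);
translate([116, 696, 0]) cube([36, 36, 366]);
translate([360, 696, 0]) cube([36, 36, 366]);
translate([152, 420, 202]) cube([208, 36, 23]);
translate([152, 696, 202]) cube([208, 36, 23]);
translate([116, 456, 202]) cube([36, 240, 23]);
translate([360, 456, 202]) cube([36, 240, 23]);


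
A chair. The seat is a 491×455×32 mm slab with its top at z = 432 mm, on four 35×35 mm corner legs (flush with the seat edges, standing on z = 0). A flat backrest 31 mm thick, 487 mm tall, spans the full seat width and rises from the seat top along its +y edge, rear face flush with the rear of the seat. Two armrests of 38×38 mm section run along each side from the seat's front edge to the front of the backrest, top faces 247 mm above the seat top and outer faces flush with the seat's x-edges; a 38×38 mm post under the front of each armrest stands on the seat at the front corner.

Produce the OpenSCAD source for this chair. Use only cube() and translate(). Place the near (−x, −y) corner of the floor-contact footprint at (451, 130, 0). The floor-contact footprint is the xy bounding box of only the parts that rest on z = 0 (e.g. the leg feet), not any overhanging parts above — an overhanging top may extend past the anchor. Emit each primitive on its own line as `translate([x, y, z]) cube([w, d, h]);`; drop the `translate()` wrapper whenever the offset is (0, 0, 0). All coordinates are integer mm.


// leg_h = 432 - 32 = 400
// arm post h = 247 - 38 = 209
translate([451, 130, 400]) cube([491, 455, 32]);
translate([451, 130, 0]) cube([35, 35, 400]);
translate([907, 130, 0]) cube([35, 35, 400]);
translate([451, 550, 0]) cube([35, 35, 400]);
translate([907, 550, 0]) cube([35, 35, 400]);
translate([451, 554, 432]) cube([491, 31, 487]);
translate([451, 130, 641]) cube([38, 424, 38]);
translate([904, 130, 641]) cube([38, 424, 38]);
translate([451, 130, 432]) cube([38, 38, 209]);
translate([904, 130, 432]) cube([38, 38, 209]);


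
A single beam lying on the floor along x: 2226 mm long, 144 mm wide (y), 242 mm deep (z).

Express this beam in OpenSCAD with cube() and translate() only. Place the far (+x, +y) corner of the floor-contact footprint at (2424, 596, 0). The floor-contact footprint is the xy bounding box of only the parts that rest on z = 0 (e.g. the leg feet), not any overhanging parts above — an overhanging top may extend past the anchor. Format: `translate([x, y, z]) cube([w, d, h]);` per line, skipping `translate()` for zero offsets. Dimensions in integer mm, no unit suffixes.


translate([198, 452, 0]) cube([2226, 144, 242]);


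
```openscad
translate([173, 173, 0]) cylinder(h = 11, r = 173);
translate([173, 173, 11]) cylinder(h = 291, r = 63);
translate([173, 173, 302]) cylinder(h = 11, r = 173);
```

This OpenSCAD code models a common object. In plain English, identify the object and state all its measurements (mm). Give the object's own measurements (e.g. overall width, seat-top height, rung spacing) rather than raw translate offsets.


A spool: two coaxial disc flanges of radius 173 mm and thickness 11 mm, joined by a core cylinder of radius 63 mm and height 291 mm. The lower flange rests on z = 0 and the three cylinders share a vertical axis.


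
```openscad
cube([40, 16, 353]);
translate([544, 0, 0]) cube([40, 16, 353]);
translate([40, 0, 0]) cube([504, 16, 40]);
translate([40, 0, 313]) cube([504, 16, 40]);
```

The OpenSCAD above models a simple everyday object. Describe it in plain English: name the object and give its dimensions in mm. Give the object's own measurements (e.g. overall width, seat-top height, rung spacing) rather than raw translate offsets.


A rectangular picture frame lying in the x–z plane (depth along y). The opening is 504 mm wide (x) by 273 mm tall (z), surrounded by a border 40 mm wide on all four sides. The frame is 16 mm deep and is made of two full-height vertical stiles with two horizontal rails fitted between them.


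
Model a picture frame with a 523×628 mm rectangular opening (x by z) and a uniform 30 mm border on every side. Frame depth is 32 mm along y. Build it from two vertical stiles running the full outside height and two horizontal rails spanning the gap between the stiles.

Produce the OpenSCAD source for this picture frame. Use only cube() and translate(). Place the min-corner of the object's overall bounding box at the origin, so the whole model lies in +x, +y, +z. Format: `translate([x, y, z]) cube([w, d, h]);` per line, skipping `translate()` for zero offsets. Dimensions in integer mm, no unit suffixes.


cube([30, 32, 688]);
translate([553, 0, 0]) cube([30, 32, 688]);
translate([30, 0, 0]) cube([523, 32, 30]);
translate([30, 0, 658]) cube([523, 32, 30]);


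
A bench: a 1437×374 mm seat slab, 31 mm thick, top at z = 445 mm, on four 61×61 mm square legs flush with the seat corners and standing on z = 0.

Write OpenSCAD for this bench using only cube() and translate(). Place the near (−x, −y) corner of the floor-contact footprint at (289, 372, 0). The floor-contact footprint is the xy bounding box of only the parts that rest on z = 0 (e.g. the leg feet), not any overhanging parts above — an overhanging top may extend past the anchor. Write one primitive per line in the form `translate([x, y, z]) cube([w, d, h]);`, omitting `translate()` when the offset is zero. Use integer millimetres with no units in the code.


translate([289, 372, 414]) cube([1437, 374, 31]);
translate([289, 372, 0]) cube([61, 61, 414]);
translate([289, 685, 0]) cube([61, 61, 414]);
translate([1665, 372, 0]) cube([61, 61, 414]);
translate([1665, 685, 0]) cube([61, 61, 414]);


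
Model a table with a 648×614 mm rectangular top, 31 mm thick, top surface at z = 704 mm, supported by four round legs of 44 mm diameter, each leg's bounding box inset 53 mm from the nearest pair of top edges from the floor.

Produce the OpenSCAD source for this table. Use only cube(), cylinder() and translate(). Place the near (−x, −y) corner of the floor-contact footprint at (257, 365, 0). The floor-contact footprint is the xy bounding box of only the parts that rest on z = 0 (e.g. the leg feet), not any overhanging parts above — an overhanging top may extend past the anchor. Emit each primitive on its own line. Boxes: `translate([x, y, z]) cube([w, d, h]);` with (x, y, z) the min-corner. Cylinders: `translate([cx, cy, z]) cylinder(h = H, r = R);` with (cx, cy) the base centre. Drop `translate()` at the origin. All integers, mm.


translate([204, 312, 673]) cube([648, 614, 31]);
translate([279, 387, 0]) cylinder(h = 673, r = 22);
translate([777, 387, 0]) cylinder(h = 673, r = 22);
translate([279, 851, 0]) cylinder(h = 673, r = 22);
translate([777, 851, 0]) cylinder(h = 673, r = 22);


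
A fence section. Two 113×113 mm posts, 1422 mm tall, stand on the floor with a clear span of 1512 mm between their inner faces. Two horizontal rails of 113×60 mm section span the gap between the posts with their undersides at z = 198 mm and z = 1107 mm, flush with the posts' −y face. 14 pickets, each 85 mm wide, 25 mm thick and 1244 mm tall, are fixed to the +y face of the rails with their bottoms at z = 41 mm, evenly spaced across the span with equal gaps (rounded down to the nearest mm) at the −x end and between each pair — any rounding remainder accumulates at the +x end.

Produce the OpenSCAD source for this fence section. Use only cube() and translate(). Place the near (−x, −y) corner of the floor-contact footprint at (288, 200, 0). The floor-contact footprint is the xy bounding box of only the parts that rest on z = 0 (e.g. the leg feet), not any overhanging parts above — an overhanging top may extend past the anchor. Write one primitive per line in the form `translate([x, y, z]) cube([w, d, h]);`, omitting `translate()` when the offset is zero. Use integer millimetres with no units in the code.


translate([288, 200, 0]) cube([113, 113, 1422]);
translate([1913, 200, 0]) cube([113, 113, 1422]);
translate([401, 200, 198]) cube([1512, 113, 60]);
translate([401, 200, 1107]) cube([1512, 113, 60]);
translate([422, 313, 41]) cube([85, 25, 1244]);
translate([528, 313, 41]) cube([85, 25, 1244]);
translate([634, 313, 41]) cube([85, 25, 1244]);
translate([740, 313, 41]) cube([85, 25, 1244]);
translate([846, 313, 41]) cube([85, 25, 1244]);
translate([952, 313, 41]) cube([85, 25, 1244]);
translate([1058, 313, 41]) cube([85, 25, 1244]);
translate([1164, 313, 41]) cube([85, 25, 1244]);
translate([1270, 313, 41]) cube([85, 25, 1244]);
translate([1376, 313, 41]) cube([85, 25, 1244]);
translate([1482, 313, 41]) cube([85, 25, 1244]);
translate([1588, 313, 41]) cube([85, 25, 1244]);
translate([1694, 313, 41]) cube([85, 25, 1244]);
translate([1800, 313, 41]) cube([85, 25, 1244]);


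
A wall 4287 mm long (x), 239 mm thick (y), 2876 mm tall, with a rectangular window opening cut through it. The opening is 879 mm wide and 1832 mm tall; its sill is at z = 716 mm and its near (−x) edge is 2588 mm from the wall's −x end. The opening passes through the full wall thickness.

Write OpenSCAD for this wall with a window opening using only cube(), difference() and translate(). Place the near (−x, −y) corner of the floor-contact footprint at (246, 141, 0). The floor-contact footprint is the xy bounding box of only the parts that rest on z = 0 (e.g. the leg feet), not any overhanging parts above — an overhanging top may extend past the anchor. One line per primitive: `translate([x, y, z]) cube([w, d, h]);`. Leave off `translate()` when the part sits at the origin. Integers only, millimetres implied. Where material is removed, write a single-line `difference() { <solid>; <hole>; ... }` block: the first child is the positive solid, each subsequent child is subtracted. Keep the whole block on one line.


difference() { translate([246, 141, 0]) cube([4287, 239, 2876]); translate([2834, 141, 716]) cube([879, 239, 1832]); }
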